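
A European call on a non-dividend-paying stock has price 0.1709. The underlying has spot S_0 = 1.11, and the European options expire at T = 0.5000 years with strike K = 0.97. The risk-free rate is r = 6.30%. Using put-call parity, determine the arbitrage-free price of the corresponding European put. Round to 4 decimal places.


Put-call parity: C - P = S_0 * exp(-qT) - K * exp(-rT).
S_0 * exp(-qT) = 1.1100 * 1.00000000 = 1.11000000
K * exp(-rT) = 0.9700 * 0.96899096 = 0.93992123
P = C - S*exp(-qT) + K*exp(-rT)
P = 0.1709 - 1.11000000 + 0.93992123 = 0.0008

Answer: Put price = 0.0008


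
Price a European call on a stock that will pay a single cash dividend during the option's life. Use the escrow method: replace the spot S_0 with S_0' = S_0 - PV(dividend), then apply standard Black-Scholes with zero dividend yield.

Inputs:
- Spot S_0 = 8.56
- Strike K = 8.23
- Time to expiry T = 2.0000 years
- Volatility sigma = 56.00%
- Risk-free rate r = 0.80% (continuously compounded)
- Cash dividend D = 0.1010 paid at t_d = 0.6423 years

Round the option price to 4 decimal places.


PV(D) = D * exp(-r * t_d) = 0.1010 * 0.99487478 = 0.10048235
S_0' = S_0 - PV(D) = 8.5600 - 0.10048235 = 8.45951765
d1 = (ln(S_0'/K) + (r + sigma^2/2)*T) / (sigma*sqrt(T)) = 0.45091460
d2 = d1 - sigma*sqrt(T) = -0.34104500
exp(-rT) = 0.98412732
N(d1) = 0.67397445; N(d2) = 0.36653485
C = S_0' * N(d1) - K * exp(-rT) * N(d2) = 8.45951765 * 0.67397445 - 8.2300 * 0.98412732 * 0.36653485 = 2.7328

Answer: Price = 2.7328


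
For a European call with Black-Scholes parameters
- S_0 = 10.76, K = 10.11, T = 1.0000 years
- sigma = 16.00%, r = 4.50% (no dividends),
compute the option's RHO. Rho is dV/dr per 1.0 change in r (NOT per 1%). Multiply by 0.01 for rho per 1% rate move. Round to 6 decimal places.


Answer: Rho = 6.984376

Derivation:
d1 = 0.7506907606; d2 = 0.5906907606
phi(d1) = 0.3009813903; exp(-qT) = 1.0000000000; exp(-rT) = 0.9559974818
N(d2) = 0.7226361801
Rho = K*T*exp(-rT)*N(d2) = 10.1100 * 1.0000 * 0.9559974818 * 0.7226361801 = 6.984376


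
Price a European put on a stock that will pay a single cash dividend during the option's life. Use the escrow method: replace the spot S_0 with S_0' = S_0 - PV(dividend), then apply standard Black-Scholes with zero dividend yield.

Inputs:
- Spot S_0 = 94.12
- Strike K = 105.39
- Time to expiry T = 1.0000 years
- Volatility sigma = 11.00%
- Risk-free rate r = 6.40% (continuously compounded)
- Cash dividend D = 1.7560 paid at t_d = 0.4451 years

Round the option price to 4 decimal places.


Answer: Price = 8.1787

Derivation:
PV(D) = D * exp(-r * t_d) = 1.7560 * 0.97191551 = 1.70668364
S_0' = S_0 - PV(D) = 94.1200 - 1.70668364 = 92.41331636
d1 = (ln(S_0'/K) + (r + sigma^2/2)*T) / (sigma*sqrt(T)) = -0.55769700
d2 = d1 - sigma*sqrt(T) = -0.66769700
exp(-rT) = 0.93800500
N(-d1) = 0.71147435; N(-d2) = 0.74783649
P = K * exp(-rT) * N(-d2) - S_0' * N(-d1) = 105.3900 * 0.93800500 * 0.74783649 - 92.41331636 * 0.71147435 = 8.1787


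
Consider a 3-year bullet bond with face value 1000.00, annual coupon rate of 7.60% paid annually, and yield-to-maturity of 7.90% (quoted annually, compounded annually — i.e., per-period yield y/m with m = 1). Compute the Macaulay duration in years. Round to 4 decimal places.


Coupon per period c = face * coupon_rate / m = 76.000000
Periods per year m = 1; per-period yield y/m = 0.079000
Number of cashflows N = 3
Cashflows (t years, CF_t, discount factor 1/(1+y/m)^(m*t), PV):
  t = 1.0000: CF_t = 76.000000, DF = 0.926784, PV = 70.435589
  t = 2.0000: CF_t = 76.000000, DF = 0.858929, PV = 65.278581
  t = 3.0000: CF_t = 1076.000000, DF = 0.796041, PV = 856.540568
Price P = sum_t PV_t = 992.254737
Macaulay numerator sum_t t * PV_t:
  t * PV_t at t = 1.0000: 70.435589
  t * PV_t at t = 2.0000: 130.557161
  t * PV_t at t = 3.0000: 2569.621705
Macaulay duration D = (sum_t t * PV_t) / P = 2770.614455 / 992.254737 = 2.792241

Answer: Macaulay duration = 2.7922 years


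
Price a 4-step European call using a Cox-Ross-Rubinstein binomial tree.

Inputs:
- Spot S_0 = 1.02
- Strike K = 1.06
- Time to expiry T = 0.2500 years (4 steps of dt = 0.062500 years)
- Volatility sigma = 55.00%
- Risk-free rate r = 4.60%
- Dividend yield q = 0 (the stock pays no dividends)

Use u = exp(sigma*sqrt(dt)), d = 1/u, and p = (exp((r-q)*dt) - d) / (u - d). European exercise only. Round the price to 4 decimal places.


dt = T/N = 0.062500
u = exp(sigma*sqrt(dt)) = 1.147402; d = 1/u = 0.871534
p = (exp((r-q)*dt) - d) / (u - d) = 0.476116
Discount per step: exp(-r*dt) = 0.997129
Stock lattice S(k, i) with i counting down-moves:
  k=0: S(0,0) = 1.0200
  k=1: S(1,0) = 1.1703; S(1,1) = 0.8890
  k=2: S(2,0) = 1.3429; S(2,1) = 1.0200; S(2,2) = 0.7748
  k=3: S(3,0) = 1.5408; S(3,1) = 1.1703; S(3,2) = 0.8890; S(3,3) = 0.6752
  k=4: S(4,0) = 1.7679; S(4,1) = 1.3429; S(4,2) = 1.0200; S(4,3) = 0.7748; S(4,4) = 0.5885
Terminal payoffs V(N, i) = max(S_T - K, 0):
  V(4,0) = 0.707918; V(4,1) = 0.282861; V(4,2) = 0.000000; V(4,3) = 0.000000; V(4,4) = 0.000000
Backward induction: V(k, i) = exp(-r*dt) * [p * V(k+1, i) + (1-p) * V(k+1, i+1)].
  V(3,0) = exp(-r*dt) * [p*0.707918 + (1-p)*0.282861] = 0.483844
  V(3,1) = exp(-r*dt) * [p*0.282861 + (1-p)*0.000000] = 0.134288
  V(3,2) = exp(-r*dt) * [p*0.000000 + (1-p)*0.000000] = 0.000000
  V(3,3) = exp(-r*dt) * [p*0.000000 + (1-p)*0.000000] = 0.000000
  V(2,0) = exp(-r*dt) * [p*0.483844 + (1-p)*0.134288] = 0.299854
  V(2,1) = exp(-r*dt) * [p*0.134288 + (1-p)*0.000000] = 0.063753
  V(2,2) = exp(-r*dt) * [p*0.000000 + (1-p)*0.000000] = 0.000000
  V(1,0) = exp(-r*dt) * [p*0.299854 + (1-p)*0.063753] = 0.175659
  V(1,1) = exp(-r*dt) * [p*0.063753 + (1-p)*0.000000] = 0.030267
  V(0,0) = exp(-r*dt) * [p*0.175659 + (1-p)*0.030267] = 0.099205

Answer: Price = V(0,0) = 0.0992


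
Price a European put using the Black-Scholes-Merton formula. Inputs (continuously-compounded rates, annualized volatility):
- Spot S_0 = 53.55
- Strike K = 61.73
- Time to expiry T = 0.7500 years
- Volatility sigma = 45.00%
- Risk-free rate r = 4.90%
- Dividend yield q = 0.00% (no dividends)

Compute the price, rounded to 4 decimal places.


d1 = (ln(S/K) + (r - q + 0.5*sigma^2) * T) / (sigma * sqrt(T)) = -0.07561169
d2 = d1 - sigma * sqrt(T) = -0.46532312
exp(-rT) = 0.96391708; exp(-qT) = 1.00000000
P = K * exp(-rT) * N(-d2) - S_0 * exp(-qT) * N(-d1)
N(-d1) = 0.53013598; N(-d2) = 0.67914996
P = 61.7300 * 0.96391708 * 0.67914996 - 53.5500 * 1.00000000 * 0.53013598 = 12.0224

Answer: Price = 12.0224


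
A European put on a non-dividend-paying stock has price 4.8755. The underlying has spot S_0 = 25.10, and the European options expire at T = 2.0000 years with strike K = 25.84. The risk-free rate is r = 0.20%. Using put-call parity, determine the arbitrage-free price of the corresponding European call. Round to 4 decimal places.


Put-call parity: C - P = S_0 * exp(-qT) - K * exp(-rT).
S_0 * exp(-qT) = 25.1000 * 1.00000000 = 25.10000000
K * exp(-rT) = 25.8400 * 0.99600799 = 25.73684644
C = P + S*exp(-qT) - K*exp(-rT)
C = 4.8755 + 25.10000000 - 25.73684644 = 4.2387

Answer: Call price = 4.2387


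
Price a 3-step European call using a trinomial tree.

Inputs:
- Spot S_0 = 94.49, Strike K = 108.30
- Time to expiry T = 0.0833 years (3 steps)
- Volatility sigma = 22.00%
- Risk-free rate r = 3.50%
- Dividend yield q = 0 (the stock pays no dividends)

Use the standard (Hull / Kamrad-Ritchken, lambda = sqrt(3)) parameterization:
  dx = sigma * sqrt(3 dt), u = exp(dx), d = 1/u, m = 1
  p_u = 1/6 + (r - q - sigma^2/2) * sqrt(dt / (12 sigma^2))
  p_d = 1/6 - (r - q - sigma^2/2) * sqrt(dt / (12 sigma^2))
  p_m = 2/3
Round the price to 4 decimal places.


dt = T/N = 0.027767; dx = sigma*sqrt(3*dt) = 0.063496
u = exp(dx) = 1.065555; d = 1/u = 0.938478
p_u = 0.169028, p_m = 0.666667, p_d = 0.164305
Discount per step: exp(-r*dt) = 0.999029
Stock lattice S(k, j) with j the centered position index:
  k=0: S(0,+0) = 94.4900
  k=1: S(1,-1) = 88.6768; S(1,+0) = 94.4900; S(1,+1) = 100.6843
  k=2: S(2,-2) = 83.2212; S(2,-1) = 88.6768; S(2,+0) = 94.4900; S(2,+1) = 100.6843; S(2,+2) = 107.2847
  k=3: S(3,-3) = 78.1013; S(3,-2) = 83.2212; S(3,-1) = 88.6768; S(3,+0) = 94.4900; S(3,+1) = 100.6843; S(3,+2) = 107.2847; S(3,+3) = 114.3177
Terminal payoffs V(N, j) = max(S_T - K, 0):
  V(3,-3) = 0.000000; V(3,-2) = 0.000000; V(3,-1) = 0.000000; V(3,+0) = 0.000000; V(3,+1) = 0.000000; V(3,+2) = 0.000000; V(3,+3) = 6.017708
Backward induction: V(k, j) = exp(-r*dt) * [p_u * V(k+1, j+1) + p_m * V(k+1, j) + p_d * V(k+1, j-1)]
  V(2,-2) = exp(-r*dt) * [p_u*0.000000 + p_m*0.000000 + p_d*0.000000] = 0.000000
  V(2,-1) = exp(-r*dt) * [p_u*0.000000 + p_m*0.000000 + p_d*0.000000] = 0.000000
  V(2,+0) = exp(-r*dt) * [p_u*0.000000 + p_m*0.000000 + p_d*0.000000] = 0.000000
  V(2,+1) = exp(-r*dt) * [p_u*0.000000 + p_m*0.000000 + p_d*0.000000] = 0.000000
  V(2,+2) = exp(-r*dt) * [p_u*6.017708 + p_m*0.000000 + p_d*0.000000] = 1.016174
  V(1,-1) = exp(-r*dt) * [p_u*0.000000 + p_m*0.000000 + p_d*0.000000] = 0.000000
  V(1,+0) = exp(-r*dt) * [p_u*0.000000 + p_m*0.000000 + p_d*0.000000] = 0.000000
  V(1,+1) = exp(-r*dt) * [p_u*1.016174 + p_m*0.000000 + p_d*0.000000] = 0.171595
  V(0,+0) = exp(-r*dt) * [p_u*0.171595 + p_m*0.000000 + p_d*0.000000] = 0.028976

Answer: Price = V(0,0) = 0.0290


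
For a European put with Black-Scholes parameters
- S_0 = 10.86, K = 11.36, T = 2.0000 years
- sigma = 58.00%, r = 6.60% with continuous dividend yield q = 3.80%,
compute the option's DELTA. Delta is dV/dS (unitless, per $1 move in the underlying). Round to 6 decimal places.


Answer: Delta = -0.311372

Derivation:
d1 = 0.4235178287; d2 = -0.3967260375
phi(d1) = 0.3647211431; exp(-qT) = 0.9268162066; exp(-rT) = 0.8763409951
N(-d1) = 0.3359587467
Delta = -exp(-qT) * N(-d1) = -0.9268162066 * 0.3359587467 = -0.311372


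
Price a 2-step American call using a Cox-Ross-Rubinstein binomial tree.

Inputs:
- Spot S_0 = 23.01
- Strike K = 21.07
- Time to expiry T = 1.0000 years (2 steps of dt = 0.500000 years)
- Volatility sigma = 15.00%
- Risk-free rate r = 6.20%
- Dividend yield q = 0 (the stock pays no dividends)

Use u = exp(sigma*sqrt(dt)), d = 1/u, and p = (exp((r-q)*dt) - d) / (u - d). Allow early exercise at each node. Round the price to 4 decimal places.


dt = T/N = 0.500000
u = exp(sigma*sqrt(dt)) = 1.111895; d = 1/u = 0.899365
p = (exp((r-q)*dt) - d) / (u - d) = 0.621654
Discount per step: exp(-r*dt) = 0.969476
Stock lattice S(k, i) with i counting down-moves:
  k=0: S(0,0) = 23.0100
  k=1: S(1,0) = 25.5847; S(1,1) = 20.6944
  k=2: S(2,0) = 28.4475; S(2,1) = 23.0100; S(2,2) = 18.6118
Terminal payoffs V(N, i) = max(S_T - K, 0):
  V(2,0) = 7.377519; V(2,1) = 1.940000; V(2,2) = 0.000000
Backward induction: V(k, i) = exp(-r*dt) * [p * V(k+1, i) + (1-p) * V(k+1, i+1)]; then take max(V_cont, immediate exercise) for American.
  V(1,0) = exp(-r*dt) * [p*7.377519 + (1-p)*1.940000] = 5.157860; exercise = 4.514710; V(1,0) = max -> 5.157860
  V(1,1) = exp(-r*dt) * [p*1.940000 + (1-p)*0.000000] = 1.169197; exercise = 0.000000; V(1,1) = max -> 1.169197
  V(0,0) = exp(-r*dt) * [p*5.157860 + (1-p)*1.169197] = 3.537391; exercise = 1.940000; V(0,0) = max -> 3.537391

Answer: Price = V(0,0) = 3.5374


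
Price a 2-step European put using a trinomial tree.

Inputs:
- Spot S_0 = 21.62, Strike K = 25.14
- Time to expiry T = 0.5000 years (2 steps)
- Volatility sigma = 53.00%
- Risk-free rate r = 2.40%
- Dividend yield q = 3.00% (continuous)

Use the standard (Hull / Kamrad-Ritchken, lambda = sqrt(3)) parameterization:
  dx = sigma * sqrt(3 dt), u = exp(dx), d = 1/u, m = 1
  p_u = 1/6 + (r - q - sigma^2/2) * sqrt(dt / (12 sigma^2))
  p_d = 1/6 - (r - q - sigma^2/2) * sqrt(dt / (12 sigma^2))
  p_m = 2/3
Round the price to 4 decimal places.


Answer: Price = V(0,0) = 5.5471

Derivation:
dt = T/N = 0.250000; dx = sigma*sqrt(3*dt) = 0.458993
u = exp(dx) = 1.582480; d = 1/u = 0.631919
p_u = 0.126783, p_m = 0.666667, p_d = 0.206550
Discount per step: exp(-r*dt) = 0.994018
Stock lattice S(k, j) with j the centered position index:
  k=0: S(0,+0) = 21.6200
  k=1: S(1,-1) = 13.6621; S(1,+0) = 21.6200; S(1,+1) = 34.2132
  k=2: S(2,-2) = 8.6333; S(2,-1) = 13.6621; S(2,+0) = 21.6200; S(2,+1) = 34.2132; S(2,+2) = 54.1418
Terminal payoffs V(N, j) = max(K - S_T, 0):
  V(2,-2) = 16.506656; V(2,-1) = 11.477903; V(2,+0) = 3.520000; V(2,+1) = 0.000000; V(2,+2) = 0.000000
Backward induction: V(k, j) = exp(-r*dt) * [p_u * V(k+1, j+1) + p_m * V(k+1, j) + p_d * V(k+1, j-1)]
  V(1,-1) = exp(-r*dt) * [p_u*3.520000 + p_m*11.477903 + p_d*16.506656] = 11.438825
  V(1,+0) = exp(-r*dt) * [p_u*0.000000 + p_m*3.520000 + p_d*11.477903] = 4.689209
  V(1,+1) = exp(-r*dt) * [p_u*0.000000 + p_m*0.000000 + p_d*3.520000] = 0.722707
  V(0,+0) = exp(-r*dt) * [p_u*0.722707 + p_m*4.689209 + p_d*11.438825] = 5.547075


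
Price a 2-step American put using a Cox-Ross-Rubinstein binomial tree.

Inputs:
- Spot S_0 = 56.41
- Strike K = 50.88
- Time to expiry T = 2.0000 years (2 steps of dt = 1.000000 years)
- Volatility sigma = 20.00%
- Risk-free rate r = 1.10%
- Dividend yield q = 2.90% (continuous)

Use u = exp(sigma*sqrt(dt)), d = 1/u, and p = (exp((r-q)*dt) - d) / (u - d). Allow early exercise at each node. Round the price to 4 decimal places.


Answer: Price = V(0,0) = 4.5123

Derivation:
dt = T/N = 1.000000
u = exp(sigma*sqrt(dt)) = 1.221403; d = 1/u = 0.818731
p = (exp((r-q)*dt) - d) / (u - d) = 0.405865
Discount per step: exp(-r*dt) = 0.989060
Stock lattice S(k, i) with i counting down-moves:
  k=0: S(0,0) = 56.4100
  k=1: S(1,0) = 68.8993; S(1,1) = 46.1846
  k=2: S(2,0) = 84.1538; S(2,1) = 56.4100; S(2,2) = 37.8128
Terminal payoffs V(N, i) = max(K - S_T, 0):
  V(2,0) = 0.000000; V(2,1) = 0.000000; V(2,2) = 13.067246
Backward induction: V(k, i) = exp(-r*dt) * [p * V(k+1, i) + (1-p) * V(k+1, i+1)]; then take max(V_cont, immediate exercise) for American.
  V(1,0) = exp(-r*dt) * [p*0.000000 + (1-p)*0.000000] = 0.000000; exercise = 0.000000; V(1,0) = max -> 0.000000
  V(1,1) = exp(-r*dt) * [p*0.000000 + (1-p)*13.067246] = 7.678782; exercise = 4.695398; V(1,1) = max -> 7.678782
  V(0,0) = exp(-r*dt) * [p*0.000000 + (1-p)*7.678782] = 4.512327; exercise = 0.000000; V(0,0) = max -> 4.512327


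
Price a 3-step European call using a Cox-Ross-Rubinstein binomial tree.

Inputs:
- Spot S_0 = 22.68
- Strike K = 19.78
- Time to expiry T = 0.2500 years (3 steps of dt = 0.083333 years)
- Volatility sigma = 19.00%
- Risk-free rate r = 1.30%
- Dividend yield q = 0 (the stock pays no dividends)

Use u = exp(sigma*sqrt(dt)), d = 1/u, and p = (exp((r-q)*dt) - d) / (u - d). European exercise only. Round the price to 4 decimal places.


Answer: Price = V(0,0) = 3.0332

Derivation:
dt = T/N = 0.083333
u = exp(sigma*sqrt(dt)) = 1.056380; d = 1/u = 0.946629
p = (exp((r-q)*dt) - d) / (u - d) = 0.496167
Discount per step: exp(-r*dt) = 0.998917
Stock lattice S(k, i) with i counting down-moves:
  k=0: S(0,0) = 22.6800
  k=1: S(1,0) = 23.9587; S(1,1) = 21.4695
  k=2: S(2,0) = 25.3095; S(2,1) = 22.6800; S(2,2) = 20.3237
  k=3: S(3,0) = 26.7365; S(3,1) = 23.9587; S(3,2) = 21.4695; S(3,3) = 19.2390
Terminal payoffs V(N, i) = max(S_T - K, 0):
  V(3,0) = 6.956463; V(3,1) = 4.178706; V(3,2) = 1.689540; V(3,3) = 0.000000
Backward induction: V(k, i) = exp(-r*dt) * [p * V(k+1, i) + (1-p) * V(k+1, i+1)].
  V(2,0) = exp(-r*dt) * [p*6.956463 + (1-p)*4.178706] = 5.550922
  V(2,1) = exp(-r*dt) * [p*4.178706 + (1-p)*1.689540] = 2.921417
  V(2,2) = exp(-r*dt) * [p*1.689540 + (1-p)*0.000000] = 0.837387
  V(1,0) = exp(-r*dt) * [p*5.550922 + (1-p)*2.921417] = 4.221516
  V(1,1) = exp(-r*dt) * [p*2.921417 + (1-p)*0.837387] = 1.869389
  V(0,0) = exp(-r*dt) * [p*4.221516 + (1-p)*1.869389] = 3.033150


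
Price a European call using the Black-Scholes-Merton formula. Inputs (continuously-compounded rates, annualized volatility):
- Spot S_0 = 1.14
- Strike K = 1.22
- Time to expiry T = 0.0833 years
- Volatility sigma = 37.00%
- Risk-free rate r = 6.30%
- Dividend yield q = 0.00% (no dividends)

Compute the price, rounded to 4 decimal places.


Answer: Price = 0.0217

Derivation:
d1 = (ln(S/K) + (r - q + 0.5*sigma^2) * T) / (sigma * sqrt(T)) = -0.53257463
d2 = d1 - sigma * sqrt(T) = -0.63936306
exp(-rT) = 0.99476585; exp(-qT) = 1.00000000
C = S_0 * exp(-qT) * N(d1) - K * exp(-rT) * N(d2)
N(d1) = 0.29716403; N(d2) = 0.26129339
C = 1.1400 * 1.00000000 * 0.29716403 - 1.2200 * 0.99476585 * 0.26129339 = 0.0217


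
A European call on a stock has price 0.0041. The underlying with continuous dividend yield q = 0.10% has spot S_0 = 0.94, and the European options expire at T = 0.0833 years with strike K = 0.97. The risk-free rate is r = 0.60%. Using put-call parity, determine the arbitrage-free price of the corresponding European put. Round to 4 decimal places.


Put-call parity: C - P = S_0 * exp(-qT) - K * exp(-rT).
S_0 * exp(-qT) = 0.9400 * 0.99991670 = 0.93992170
K * exp(-rT) = 0.9700 * 0.99950032 = 0.96951532
P = C - S*exp(-qT) + K*exp(-rT)
P = 0.0041 - 0.93992170 + 0.96951532 = 0.0337

Answer: Put price = 0.0337


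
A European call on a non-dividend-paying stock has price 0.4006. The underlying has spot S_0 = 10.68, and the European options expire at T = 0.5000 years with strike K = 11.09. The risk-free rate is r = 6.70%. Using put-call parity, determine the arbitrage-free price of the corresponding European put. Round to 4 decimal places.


Answer: Put price = 0.4452

Derivation:
Put-call parity: C - P = S_0 * exp(-qT) - K * exp(-rT).
S_0 * exp(-qT) = 10.6800 * 1.00000000 = 10.68000000
K * exp(-rT) = 11.0900 * 0.96705491 = 10.72463897
P = C - S*exp(-qT) + K*exp(-rT)
P = 0.4006 - 10.68000000 + 10.72463897 = 0.4452


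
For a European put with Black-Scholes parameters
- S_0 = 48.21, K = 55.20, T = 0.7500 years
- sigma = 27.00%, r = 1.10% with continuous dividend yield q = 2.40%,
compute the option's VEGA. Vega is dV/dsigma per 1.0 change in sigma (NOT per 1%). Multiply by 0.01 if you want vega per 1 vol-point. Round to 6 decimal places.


Answer: Vega = 14.409167

Derivation:
d1 = -0.5038299935; d2 = -0.7376568525
phi(d1) = 0.3513891907; exp(-qT) = 0.9821610324; exp(-rT) = 0.9917839379
Vega = S * exp(-qT) * phi(d1) * sqrt(T) = 48.2100 * 0.9821610324 * 0.3513891907 * 0.8660254038 = 14.409167


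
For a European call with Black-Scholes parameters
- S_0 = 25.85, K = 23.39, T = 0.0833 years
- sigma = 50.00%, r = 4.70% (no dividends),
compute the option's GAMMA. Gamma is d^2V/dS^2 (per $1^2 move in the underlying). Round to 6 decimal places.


d1 = 0.7922573124; d2 = 0.6479486155
phi(d1) = 0.2914827774; exp(-qT) = 1.0000000000; exp(-rT) = 0.9960925540
Gamma = exp(-qT) * phi(d1) / (S * sigma * sqrt(T)) = 1.0000000000 * 0.2914827774 / (25.8500 * 0.5000 * 0.2886173938) = 0.078138

Answer: Gamma = 0.078138


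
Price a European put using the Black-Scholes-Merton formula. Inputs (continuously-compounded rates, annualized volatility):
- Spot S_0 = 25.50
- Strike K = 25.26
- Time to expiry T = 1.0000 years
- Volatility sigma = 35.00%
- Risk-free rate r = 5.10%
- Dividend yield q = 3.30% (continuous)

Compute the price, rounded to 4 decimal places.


Answer: Price = 3.0573

Derivation:
d1 = (ln(S/K) + (r - q + 0.5*sigma^2) * T) / (sigma * sqrt(T)) = 0.25344667
d2 = d1 - sigma * sqrt(T) = -0.09655333
exp(-rT) = 0.95027867; exp(-qT) = 0.96753856
P = K * exp(-rT) * N(-d2) - S_0 * exp(-qT) * N(-d1)
N(-d1) = 0.39996153; N(-d2) = 0.53845944
P = 25.2600 * 0.95027867 * 0.53845944 - 25.5000 * 0.96753856 * 0.39996153 = 3.0573


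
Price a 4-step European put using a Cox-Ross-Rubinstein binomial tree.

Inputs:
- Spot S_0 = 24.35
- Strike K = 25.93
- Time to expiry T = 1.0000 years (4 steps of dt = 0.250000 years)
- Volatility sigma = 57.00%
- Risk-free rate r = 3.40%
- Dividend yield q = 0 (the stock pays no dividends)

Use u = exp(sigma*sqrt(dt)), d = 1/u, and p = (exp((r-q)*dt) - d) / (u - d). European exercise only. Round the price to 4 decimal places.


Answer: Price = V(0,0) = 5.8219

Derivation:
dt = T/N = 0.250000
u = exp(sigma*sqrt(dt)) = 1.329762; d = 1/u = 0.752014
p = (exp((r-q)*dt) - d) / (u - d) = 0.444003
Discount per step: exp(-r*dt) = 0.991536
Stock lattice S(k, i) with i counting down-moves:
  k=0: S(0,0) = 24.3500
  k=1: S(1,0) = 32.3797; S(1,1) = 18.3115
  k=2: S(2,0) = 43.0573; S(2,1) = 24.3500; S(2,2) = 13.7705
  k=3: S(3,0) = 57.2560; S(3,1) = 32.3797; S(3,2) = 18.3115; S(3,3) = 10.3556
  k=4: S(4,0) = 76.1368; S(4,1) = 43.0573; S(4,2) = 24.3500; S(4,3) = 13.7705; S(4,4) = 7.7876
Terminal payoffs V(N, i) = max(K - S_T, 0):
  V(4,0) = 0.000000; V(4,1) = 0.000000; V(4,2) = 1.580000; V(4,3) = 12.159456; V(4,4) = 18.142407
Backward induction: V(k, i) = exp(-r*dt) * [p * V(k+1, i) + (1-p) * V(k+1, i+1)].
  V(3,0) = exp(-r*dt) * [p*0.000000 + (1-p)*0.000000] = 0.000000
  V(3,1) = exp(-r*dt) * [p*0.000000 + (1-p)*1.580000] = 0.871039
  V(3,2) = exp(-r*dt) * [p*1.580000 + (1-p)*12.159456] = 7.398982
  V(3,3) = exp(-r*dt) * [p*12.159456 + (1-p)*18.142407] = 15.354883
  V(2,0) = exp(-r*dt) * [p*0.000000 + (1-p)*0.871039] = 0.480196
  V(2,1) = exp(-r*dt) * [p*0.871039 + (1-p)*7.398982] = 4.462461
  V(2,2) = exp(-r*dt) * [p*7.398982 + (1-p)*15.354883] = 11.722371
  V(1,0) = exp(-r*dt) * [p*0.480196 + (1-p)*4.462461] = 2.671517
  V(1,1) = exp(-r*dt) * [p*4.462461 + (1-p)*11.722371] = 8.427011
  V(0,0) = exp(-r*dt) * [p*2.671517 + (1-p)*8.427011] = 5.821856


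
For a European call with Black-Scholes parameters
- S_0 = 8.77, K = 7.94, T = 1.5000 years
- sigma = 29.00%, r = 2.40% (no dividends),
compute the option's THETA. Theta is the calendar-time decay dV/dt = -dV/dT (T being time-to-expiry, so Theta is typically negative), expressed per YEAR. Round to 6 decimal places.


d1 = 0.5588736965; d2 = 0.2036976838
phi(d1) = 0.3412607478; exp(-qT) = 1.0000000000; exp(-rT) = 0.9646402935
Theta = -S*exp(-qT)*phi(d1)*sigma/(2*sqrt(T)) - r*K*exp(-rT)*N(d2) + q*S*exp(-qT)*N(d1)
N(d1) = 0.7118760390; N(d2) = 0.5807051238; sqrt(T) = 1.2247448714
Term 1 = -8.7700 * 1.0000000000 * 0.3412607478 * 0.2900 / (2 * 1.2247448714) = -0.3543303100
Term 2 = -0.0240 * 7.9400 * 0.9646402935 * 0.5807051238 = -0.1067462927
Term 3 = 0 (no dividend yield, q = 0)
Theta = -0.3543303100 + (-0.1067462927) + (0.0000000000) = -0.461077

Answer: Theta = -0.461077


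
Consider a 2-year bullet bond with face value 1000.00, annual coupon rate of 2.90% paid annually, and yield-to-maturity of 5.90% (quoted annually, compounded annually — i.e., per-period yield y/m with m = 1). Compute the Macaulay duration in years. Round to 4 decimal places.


Coupon per period c = face * coupon_rate / m = 29.000000
Periods per year m = 1; per-period yield y/m = 0.059000
Number of cashflows N = 2
Cashflows (t years, CF_t, discount factor 1/(1+y/m)^(m*t), PV):
  t = 1.0000: CF_t = 29.000000, DF = 0.944287, PV = 27.384325
  t = 2.0000: CF_t = 1029.000000, DF = 0.891678, PV = 917.536722
Price P = sum_t PV_t = 944.921046
Macaulay numerator sum_t t * PV_t:
  t * PV_t at t = 1.0000: 27.384325
  t * PV_t at t = 2.0000: 1835.073443
Macaulay duration D = (sum_t t * PV_t) / P = 1862.457768 / 944.921046 = 1.971019

Answer: Macaulay duration = 1.9710 years


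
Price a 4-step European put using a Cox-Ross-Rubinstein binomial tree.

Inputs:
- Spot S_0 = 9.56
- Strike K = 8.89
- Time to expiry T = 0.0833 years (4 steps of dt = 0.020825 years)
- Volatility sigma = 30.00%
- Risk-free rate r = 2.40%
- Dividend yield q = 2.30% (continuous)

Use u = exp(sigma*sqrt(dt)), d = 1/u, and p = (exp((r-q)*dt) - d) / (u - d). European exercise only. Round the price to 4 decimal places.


dt = T/N = 0.020825
u = exp(sigma*sqrt(dt)) = 1.044243; d = 1/u = 0.957631
p = (exp((r-q)*dt) - d) / (u - d) = 0.489419
Discount per step: exp(-r*dt) = 0.999500
Stock lattice S(k, i) with i counting down-moves:
  k=0: S(0,0) = 9.5600
  k=1: S(1,0) = 9.9830; S(1,1) = 9.1550
  k=2: S(2,0) = 10.4246; S(2,1) = 9.5600; S(2,2) = 8.7671
  k=3: S(3,0) = 10.8859; S(3,1) = 9.9830; S(3,2) = 9.1550; S(3,3) = 8.3956
  k=4: S(4,0) = 11.3675; S(4,1) = 10.4246; S(4,2) = 9.5600; S(4,3) = 8.7671; S(4,4) = 8.0399
Terminal payoffs V(N, i) = max(K - S_T, 0):
  V(4,0) = 0.000000; V(4,1) = 0.000000; V(4,2) = 0.000000; V(4,3) = 0.122931; V(4,4) = 0.850095
Backward induction: V(k, i) = exp(-r*dt) * [p * V(k+1, i) + (1-p) * V(k+1, i+1)].
  V(3,0) = exp(-r*dt) * [p*0.000000 + (1-p)*0.000000] = 0.000000
  V(3,1) = exp(-r*dt) * [p*0.000000 + (1-p)*0.000000] = 0.000000
  V(3,2) = exp(-r*dt) * [p*0.000000 + (1-p)*0.122931] = 0.062735
  V(3,3) = exp(-r*dt) * [p*0.122931 + (1-p)*0.850095] = 0.493960
  V(2,0) = exp(-r*dt) * [p*0.000000 + (1-p)*0.000000] = 0.000000
  V(2,1) = exp(-r*dt) * [p*0.000000 + (1-p)*0.062735] = 0.032015
  V(2,2) = exp(-r*dt) * [p*0.062735 + (1-p)*0.493960] = 0.282769
  V(1,0) = exp(-r*dt) * [p*0.000000 + (1-p)*0.032015] = 0.016338
  V(1,1) = exp(-r*dt) * [p*0.032015 + (1-p)*0.282769] = 0.159965
  V(0,0) = exp(-r*dt) * [p*0.016338 + (1-p)*0.159965] = 0.089627

Answer: Price = V(0,0) = 0.0896


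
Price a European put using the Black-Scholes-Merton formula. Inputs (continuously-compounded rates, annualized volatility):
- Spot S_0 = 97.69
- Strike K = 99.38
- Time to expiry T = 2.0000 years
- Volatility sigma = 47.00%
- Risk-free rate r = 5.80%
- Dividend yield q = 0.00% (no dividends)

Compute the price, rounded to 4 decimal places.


d1 = (ln(S/K) + (r - q + 0.5*sigma^2) * T) / (sigma * sqrt(T)) = 0.48105575
d2 = d1 - sigma * sqrt(T) = -0.18362463
exp(-rT) = 0.89047522; exp(-qT) = 1.00000000
P = K * exp(-rT) * N(-d2) - S_0 * exp(-qT) * N(-d1)
N(-d1) = 0.31523844; N(-d2) = 0.57284603
P = 99.3800 * 0.89047522 * 0.57284603 - 97.6900 * 1.00000000 * 0.31523844 = 19.8986

Answer: Price = 19.8986


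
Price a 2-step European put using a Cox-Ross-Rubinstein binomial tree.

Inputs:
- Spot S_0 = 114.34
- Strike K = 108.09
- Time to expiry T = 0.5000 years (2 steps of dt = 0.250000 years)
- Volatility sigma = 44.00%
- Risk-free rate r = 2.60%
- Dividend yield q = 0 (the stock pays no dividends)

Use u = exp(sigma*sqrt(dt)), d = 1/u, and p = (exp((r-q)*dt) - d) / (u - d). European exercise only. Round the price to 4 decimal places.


Answer: Price = V(0,0) = 9.9190

Derivation:
dt = T/N = 0.250000
u = exp(sigma*sqrt(dt)) = 1.246077; d = 1/u = 0.802519
p = (exp((r-q)*dt) - d) / (u - d) = 0.459923
Discount per step: exp(-r*dt) = 0.993521
Stock lattice S(k, i) with i counting down-moves:
  k=0: S(0,0) = 114.3400
  k=1: S(1,0) = 142.4764; S(1,1) = 91.7600
  k=2: S(2,0) = 177.5365; S(2,1) = 114.3400; S(2,2) = 73.6391
Terminal payoffs V(N, i) = max(K - S_T, 0):
  V(2,0) = 0.000000; V(2,1) = 0.000000; V(2,2) = 34.450876
Backward induction: V(k, i) = exp(-r*dt) * [p * V(k+1, i) + (1-p) * V(k+1, i+1)].
  V(1,0) = exp(-r*dt) * [p*0.000000 + (1-p)*0.000000] = 0.000000
  V(1,1) = exp(-r*dt) * [p*0.000000 + (1-p)*34.450876] = 18.485587
  V(0,0) = exp(-r*dt) * [p*0.000000 + (1-p)*18.485587] = 9.918962


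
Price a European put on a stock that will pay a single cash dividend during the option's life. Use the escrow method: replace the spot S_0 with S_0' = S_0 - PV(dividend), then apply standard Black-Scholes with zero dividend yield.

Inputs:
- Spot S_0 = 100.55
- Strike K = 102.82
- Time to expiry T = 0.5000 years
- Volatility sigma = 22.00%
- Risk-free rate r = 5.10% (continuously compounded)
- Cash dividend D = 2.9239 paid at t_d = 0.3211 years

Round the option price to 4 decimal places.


PV(D) = D * exp(-r * t_d) = 2.9239 * 0.98375726 = 2.87640785
S_0' = S_0 - PV(D) = 100.5500 - 2.87640785 = 97.67359215
d1 = (ln(S_0'/K) + (r + sigma^2/2)*T) / (sigma*sqrt(T)) = -0.08837973
d2 = d1 - sigma*sqrt(T) = -0.24394322
exp(-rT) = 0.97482238
N(-d1) = 0.53521256; N(-d2) = 0.59636260
P = K * exp(-rT) * N(-d2) - S_0' * N(-d1) = 102.8200 * 0.97482238 * 0.59636260 - 97.67359215 * 0.53521256 = 7.4980

Answer: Price = 7.4980


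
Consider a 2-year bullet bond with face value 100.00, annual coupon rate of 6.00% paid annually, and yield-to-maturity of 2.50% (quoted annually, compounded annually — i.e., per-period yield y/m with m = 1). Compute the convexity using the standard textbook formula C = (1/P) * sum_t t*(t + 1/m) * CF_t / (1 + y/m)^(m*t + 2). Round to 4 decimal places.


Answer: Convexity = 5.5021

Derivation:
Coupon per period c = face * coupon_rate / m = 6.000000
Periods per year m = 1; per-period yield y/m = 0.025000
Number of cashflows N = 2
Cashflows (t years, CF_t, discount factor 1/(1+y/m)^(m*t), PV):
  t = 1.0000: CF_t = 6.000000, DF = 0.975610, PV = 5.853659
  t = 2.0000: CF_t = 106.000000, DF = 0.951814, PV = 100.892326
Price P = sum_t PV_t = 106.745985
Convexity numerator sum_t t*(t + 1/m) * CF_t / (1+y/m)^(m*t + 2):
  t = 1.0000: term = 11.143193
  t = 2.0000: term = 576.184610
Convexity = (1/P) * sum = 587.327803 / 106.745985 = 5.502107


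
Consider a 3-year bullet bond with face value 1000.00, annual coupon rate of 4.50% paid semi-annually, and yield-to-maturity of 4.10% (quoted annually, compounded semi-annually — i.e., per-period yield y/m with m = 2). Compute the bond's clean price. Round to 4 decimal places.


Coupon per period c = face * coupon_rate / m = 22.500000
Periods per year m = 2; per-period yield y/m = 0.020500
Number of cashflows N = 6
Cashflows (t years, CF_t, discount factor 1/(1+y/m)^(m*t), PV):
  t = 0.5000: CF_t = 22.500000, DF = 0.979912, PV = 22.048016
  t = 1.0000: CF_t = 22.500000, DF = 0.960227, PV = 21.605111
  t = 1.5000: CF_t = 22.500000, DF = 0.940938, PV = 21.171103
  t = 2.0000: CF_t = 22.500000, DF = 0.922036, PV = 20.745814
  t = 2.5000: CF_t = 22.500000, DF = 0.903514, PV = 20.329068
  t = 3.0000: CF_t = 1022.500000, DF = 0.885364, PV = 905.284871
Price P = sum_t PV_t = 1011.183983

Answer: Price = 1011.1840


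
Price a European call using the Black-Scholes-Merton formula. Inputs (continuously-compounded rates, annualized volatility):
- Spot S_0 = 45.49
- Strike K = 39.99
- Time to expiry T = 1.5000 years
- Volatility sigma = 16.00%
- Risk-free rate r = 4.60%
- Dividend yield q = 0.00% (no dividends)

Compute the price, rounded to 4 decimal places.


Answer: Price = 8.8246

Derivation:
d1 = (ln(S/K) + (r - q + 0.5*sigma^2) * T) / (sigma * sqrt(T)) = 1.10769549
d2 = d1 - sigma * sqrt(T) = 0.91173631
exp(-rT) = 0.93332668; exp(-qT) = 1.00000000
C = S_0 * exp(-qT) * N(d1) - K * exp(-rT) * N(d2)
N(d1) = 0.86600333; N(d2) = 0.81904623
C = 45.4900 * 1.00000000 * 0.86600333 - 39.9900 * 0.93332668 * 0.81904623 = 8.8246


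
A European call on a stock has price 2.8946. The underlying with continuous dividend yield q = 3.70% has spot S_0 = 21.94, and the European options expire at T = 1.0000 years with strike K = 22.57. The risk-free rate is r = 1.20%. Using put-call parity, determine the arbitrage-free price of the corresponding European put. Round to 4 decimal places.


Answer: Put price = 4.0523

Derivation:
Put-call parity: C - P = S_0 * exp(-qT) - K * exp(-rT).
S_0 * exp(-qT) = 21.9400 * 0.96367614 = 21.14305441
K * exp(-rT) = 22.5700 * 0.98807171 = 22.30077856
P = C - S*exp(-qT) + K*exp(-rT)
P = 2.8946 - 21.14305441 + 22.30077856 = 4.0523


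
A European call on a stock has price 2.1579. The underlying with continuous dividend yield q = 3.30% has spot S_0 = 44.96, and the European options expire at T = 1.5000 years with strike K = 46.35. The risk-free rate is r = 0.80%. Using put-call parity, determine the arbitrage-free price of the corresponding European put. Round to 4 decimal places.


Answer: Put price = 5.1664

Derivation:
Put-call parity: C - P = S_0 * exp(-qT) - K * exp(-rT).
S_0 * exp(-qT) = 44.9600 * 0.95170516 = 42.78866391
K * exp(-rT) = 46.3500 * 0.98807171 = 45.79712389
P = C - S*exp(-qT) + K*exp(-rT)
P = 2.1579 - 42.78866391 + 45.79712389 = 5.1664


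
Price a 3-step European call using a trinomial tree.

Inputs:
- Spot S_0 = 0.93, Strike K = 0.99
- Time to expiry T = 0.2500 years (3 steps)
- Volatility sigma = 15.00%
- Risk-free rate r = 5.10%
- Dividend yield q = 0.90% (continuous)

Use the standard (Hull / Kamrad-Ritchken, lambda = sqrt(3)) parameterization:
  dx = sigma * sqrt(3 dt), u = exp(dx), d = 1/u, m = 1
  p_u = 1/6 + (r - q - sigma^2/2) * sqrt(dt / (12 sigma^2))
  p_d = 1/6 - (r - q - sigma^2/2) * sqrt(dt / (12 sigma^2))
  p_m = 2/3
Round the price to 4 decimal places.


Answer: Price = V(0,0) = 0.0103

Derivation:
dt = T/N = 0.083333; dx = sigma*sqrt(3*dt) = 0.075000
u = exp(dx) = 1.077884; d = 1/u = 0.927743
p_u = 0.183750, p_m = 0.666667, p_d = 0.149583
Discount per step: exp(-r*dt) = 0.995759
Stock lattice S(k, j) with j the centered position index:
  k=0: S(0,+0) = 0.9300
  k=1: S(1,-1) = 0.8628; S(1,+0) = 0.9300; S(1,+1) = 1.0024
  k=2: S(2,-2) = 0.8005; S(2,-1) = 0.8628; S(2,+0) = 0.9300; S(2,+1) = 1.0024; S(2,+2) = 1.0805
  k=3: S(3,-3) = 0.7426; S(3,-2) = 0.8005; S(3,-1) = 0.8628; S(3,+0) = 0.9300; S(3,+1) = 1.0024; S(3,+2) = 1.0805; S(3,+3) = 1.1647
Terminal payoffs V(N, j) = max(S_T - K, 0):
  V(3,-3) = 0.000000; V(3,-2) = 0.000000; V(3,-1) = 0.000000; V(3,+0) = 0.000000; V(3,+1) = 0.012432; V(3,+2) = 0.090506; V(3,+3) = 0.174660
Backward induction: V(k, j) = exp(-r*dt) * [p_u * V(k+1, j+1) + p_m * V(k+1, j) + p_d * V(k+1, j-1)]
  V(2,-2) = exp(-r*dt) * [p_u*0.000000 + p_m*0.000000 + p_d*0.000000] = 0.000000
  V(2,-1) = exp(-r*dt) * [p_u*0.000000 + p_m*0.000000 + p_d*0.000000] = 0.000000
  V(2,+0) = exp(-r*dt) * [p_u*0.012432 + p_m*0.000000 + p_d*0.000000] = 0.002275
  V(2,+1) = exp(-r*dt) * [p_u*0.090506 + p_m*0.012432 + p_d*0.000000] = 0.024813
  V(2,+2) = exp(-r*dt) * [p_u*0.174660 + p_m*0.090506 + p_d*0.012432] = 0.093891
  V(1,-1) = exp(-r*dt) * [p_u*0.002275 + p_m*0.000000 + p_d*0.000000] = 0.000416
  V(1,+0) = exp(-r*dt) * [p_u*0.024813 + p_m*0.002275 + p_d*0.000000] = 0.006050
  V(1,+1) = exp(-r*dt) * [p_u*0.093891 + p_m*0.024813 + p_d*0.002275] = 0.033990
  V(0,+0) = exp(-r*dt) * [p_u*0.033990 + p_m*0.006050 + p_d*0.000416] = 0.010297


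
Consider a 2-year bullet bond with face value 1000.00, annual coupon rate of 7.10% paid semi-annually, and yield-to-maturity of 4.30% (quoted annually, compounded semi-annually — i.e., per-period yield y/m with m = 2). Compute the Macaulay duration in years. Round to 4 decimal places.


Answer: Macaulay duration = 1.9024 years

Derivation:
Coupon per period c = face * coupon_rate / m = 35.500000
Periods per year m = 2; per-period yield y/m = 0.021500
Number of cashflows N = 4
Cashflows (t years, CF_t, discount factor 1/(1+y/m)^(m*t), PV):
  t = 0.5000: CF_t = 35.500000, DF = 0.978953, PV = 34.752814
  t = 1.0000: CF_t = 35.500000, DF = 0.958348, PV = 34.021355
  t = 1.5000: CF_t = 35.500000, DF = 0.938177, PV = 33.305292
  t = 2.0000: CF_t = 1035.500000, DF = 0.918431, PV = 951.035261
Price P = sum_t PV_t = 1053.114722
Macaulay numerator sum_t t * PV_t:
  t * PV_t at t = 0.5000: 17.376407
  t * PV_t at t = 1.0000: 34.021355
  t * PV_t at t = 1.5000: 49.957937
  t * PV_t at t = 2.0000: 1902.070522
Macaulay duration D = (sum_t t * PV_t) / P = 2003.426222 / 1053.114722 = 1.902382


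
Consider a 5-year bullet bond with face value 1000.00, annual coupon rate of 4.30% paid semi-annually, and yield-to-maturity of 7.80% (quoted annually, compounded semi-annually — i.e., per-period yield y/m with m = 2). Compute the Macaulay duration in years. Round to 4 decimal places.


Answer: Macaulay duration = 4.5079 years

Derivation:
Coupon per period c = face * coupon_rate / m = 21.500000
Periods per year m = 2; per-period yield y/m = 0.039000
Number of cashflows N = 10
Cashflows (t years, CF_t, discount factor 1/(1+y/m)^(m*t), PV):
  t = 0.5000: CF_t = 21.500000, DF = 0.962464, PV = 20.692974
  t = 1.0000: CF_t = 21.500000, DF = 0.926337, PV = 19.916241
  t = 1.5000: CF_t = 21.500000, DF = 0.891566, PV = 19.168663
  t = 2.0000: CF_t = 21.500000, DF = 0.858100, PV = 18.449146
  t = 2.5000: CF_t = 21.500000, DF = 0.825890, PV = 17.756637
  t = 3.0000: CF_t = 21.500000, DF = 0.794889, PV = 17.090122
  t = 3.5000: CF_t = 21.500000, DF = 0.765052, PV = 16.448626
  t = 4.0000: CF_t = 21.500000, DF = 0.736335, PV = 15.831209
  t = 4.5000: CF_t = 21.500000, DF = 0.708696, PV = 15.236967
  t = 5.0000: CF_t = 1021.500000, DF = 0.682094, PV = 696.759494
Price P = sum_t PV_t = 857.350080
Macaulay numerator sum_t t * PV_t:
  t * PV_t at t = 0.5000: 10.346487
  t * PV_t at t = 1.0000: 19.916241
  t * PV_t at t = 1.5000: 28.752994
  t * PV_t at t = 2.0000: 36.898292
  t * PV_t at t = 2.5000: 44.391593
  t * PV_t at t = 3.0000: 51.270367
  t * PV_t at t = 3.5000: 57.570191
  t * PV_t at t = 4.0000: 63.324836
  t * PV_t at t = 4.5000: 68.566352
  t * PV_t at t = 5.0000: 3483.797472
Macaulay duration D = (sum_t t * PV_t) / P = 3864.834826 / 857.350080 = 4.507884


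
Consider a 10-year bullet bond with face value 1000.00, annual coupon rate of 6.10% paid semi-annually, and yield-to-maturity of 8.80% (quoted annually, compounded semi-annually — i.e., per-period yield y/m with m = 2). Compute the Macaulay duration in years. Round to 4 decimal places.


Coupon per period c = face * coupon_rate / m = 30.500000
Periods per year m = 2; per-period yield y/m = 0.044000
Number of cashflows N = 20
Cashflows (t years, CF_t, discount factor 1/(1+y/m)^(m*t), PV):
  t = 0.5000: CF_t = 30.500000, DF = 0.957854, PV = 29.214559
  t = 1.0000: CF_t = 30.500000, DF = 0.917485, PV = 27.983294
  t = 1.5000: CF_t = 30.500000, DF = 0.878817, PV = 26.803922
  t = 2.0000: CF_t = 30.500000, DF = 0.841779, PV = 25.674255
  t = 2.5000: CF_t = 30.500000, DF = 0.806302, PV = 24.592198
  t = 3.0000: CF_t = 30.500000, DF = 0.772320, PV = 23.555745
  t = 3.5000: CF_t = 30.500000, DF = 0.739770, PV = 22.562974
  t = 4.0000: CF_t = 30.500000, DF = 0.708592, PV = 21.612044
  t = 4.5000: CF_t = 30.500000, DF = 0.678728, PV = 20.701192
  t = 5.0000: CF_t = 30.500000, DF = 0.650122, PV = 19.828728
  t = 5.5000: CF_t = 30.500000, DF = 0.622722, PV = 18.993034
  t = 6.0000: CF_t = 30.500000, DF = 0.596477, PV = 18.192562
  t = 6.5000: CF_t = 30.500000, DF = 0.571339, PV = 17.425825
  t = 7.0000: CF_t = 30.500000, DF = 0.547259, PV = 16.691404
  t = 7.5000: CF_t = 30.500000, DF = 0.524195, PV = 15.987934
  t = 8.0000: CF_t = 30.500000, DF = 0.502102, PV = 15.314113
  t = 8.5000: CF_t = 30.500000, DF = 0.480941, PV = 14.668691
  t = 9.0000: CF_t = 30.500000, DF = 0.460671, PV = 14.050470
  t = 9.5000: CF_t = 30.500000, DF = 0.441256, PV = 13.458305
  t = 10.0000: CF_t = 1030.500000, DF = 0.422659, PV = 435.550005
Price P = sum_t PV_t = 822.861256
Macaulay numerator sum_t t * PV_t:
  t * PV_t at t = 0.5000: 14.607280
  t * PV_t at t = 1.0000: 27.983294
  t * PV_t at t = 1.5000: 40.205883
  t * PV_t at t = 2.0000: 51.348509
  t * PV_t at t = 2.5000: 61.480495
  t * PV_t at t = 3.0000: 70.667236
  t * PV_t at t = 3.5000: 78.970410
  t * PV_t at t = 4.0000: 86.448177
  t * PV_t at t = 4.5000: 93.155364
  t * PV_t at t = 5.0000: 99.143639
  t * PV_t at t = 5.5000: 104.461689
  t * PV_t at t = 6.0000: 109.155370
  t * PV_t at t = 6.5000: 113.267865
  t * PV_t at t = 7.0000: 116.839825
  t * PV_t at t = 7.5000: 119.909508
  t * PV_t at t = 8.0000: 122.512908
  t * PV_t at t = 8.5000: 124.683874
  t * PV_t at t = 9.0000: 126.454233
  t * PV_t at t = 9.5000: 127.853897
  t * PV_t at t = 10.0000: 4355.500047
Macaulay duration D = (sum_t t * PV_t) / P = 6044.649504 / 822.861256 = 7.345891

Answer: Macaulay duration = 7.3459 years


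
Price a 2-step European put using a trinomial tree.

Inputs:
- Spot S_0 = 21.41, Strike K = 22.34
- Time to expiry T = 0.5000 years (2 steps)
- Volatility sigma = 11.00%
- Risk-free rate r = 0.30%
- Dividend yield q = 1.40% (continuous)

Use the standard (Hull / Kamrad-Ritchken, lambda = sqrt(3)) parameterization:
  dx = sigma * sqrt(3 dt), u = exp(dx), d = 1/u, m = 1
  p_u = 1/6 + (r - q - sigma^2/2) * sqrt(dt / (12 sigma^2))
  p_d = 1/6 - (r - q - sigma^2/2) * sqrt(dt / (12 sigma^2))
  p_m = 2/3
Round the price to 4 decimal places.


dt = T/N = 0.250000; dx = sigma*sqrt(3*dt) = 0.095263
u = exp(dx) = 1.099948; d = 1/u = 0.909134
p_u = 0.144294, p_m = 0.666667, p_d = 0.189039
Discount per step: exp(-r*dt) = 0.999250
Stock lattice S(k, j) with j the centered position index:
  k=0: S(0,+0) = 21.4100
  k=1: S(1,-1) = 19.4646; S(1,+0) = 21.4100; S(1,+1) = 23.5499
  k=2: S(2,-2) = 17.6959; S(2,-1) = 19.4646; S(2,+0) = 21.4100; S(2,+1) = 23.5499; S(2,+2) = 25.9036
Terminal payoffs V(N, j) = max(K - S_T, 0):
  V(2,-2) = 4.644108; V(2,-1) = 2.875441; V(2,+0) = 0.930000; V(2,+1) = 0.000000; V(2,+2) = 0.000000
Backward induction: V(k, j) = exp(-r*dt) * [p_u * V(k+1, j+1) + p_m * V(k+1, j) + p_d * V(k+1, j-1)]
  V(1,-1) = exp(-r*dt) * [p_u*0.930000 + p_m*2.875441 + p_d*4.644108] = 2.926876
  V(1,+0) = exp(-r*dt) * [p_u*0.000000 + p_m*0.930000 + p_d*2.875441] = 1.162698
  V(1,+1) = exp(-r*dt) * [p_u*0.000000 + p_m*0.000000 + p_d*0.930000] = 0.175674
  V(0,+0) = exp(-r*dt) * [p_u*0.175674 + p_m*1.162698 + p_d*2.926876] = 1.352760

Answer: Price = V(0,0) = 1.3528
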